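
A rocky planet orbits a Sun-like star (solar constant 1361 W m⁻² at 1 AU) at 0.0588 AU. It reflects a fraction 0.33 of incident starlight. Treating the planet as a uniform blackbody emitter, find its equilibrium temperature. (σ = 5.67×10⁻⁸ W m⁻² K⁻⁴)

T_eq ≈ 1040 K

Flux at 0.0588 AU: S = 1361/0.0588² = 3.94×10⁵ W m⁻².
Energy balance: absorbed = emitted ⇒ πR²·S(1−A) = 4πR²·σT_eq⁴, so T_eq⁴ = S(1−A)/(4σ).
T_eq = [3.94×10⁵ × 0.67 / (4 × 5.67×10⁻⁸)]^(1/4) = (1.16×10¹²)^(1/4) = 1040 K.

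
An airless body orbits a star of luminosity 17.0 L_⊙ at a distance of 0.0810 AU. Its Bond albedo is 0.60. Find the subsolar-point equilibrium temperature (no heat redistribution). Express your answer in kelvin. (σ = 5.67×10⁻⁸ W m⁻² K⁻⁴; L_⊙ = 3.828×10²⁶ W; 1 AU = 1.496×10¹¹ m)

T_ss ≈ 2230 K

d = 0.0810 AU = 1.21×10¹⁰ m.
L = 17.0 × 3.828×10²⁶ = 6.51×10²⁷ W.
Flux: S = L/(4πd²) = 6.51×10²⁷/(4π×(1.21×10¹⁰)²) = 3.53×10⁶ W m⁻².
At the subsolar point the surface absorbs S(1−A) and emits σT⁴ per unit area — no factor of 4, since only the local patch is in balance.
T = [3.53×10⁶ × 0.40 / 5.67×10⁻⁸]^(1/4) = (2.49×10¹³)^(1/4) = 2230 K.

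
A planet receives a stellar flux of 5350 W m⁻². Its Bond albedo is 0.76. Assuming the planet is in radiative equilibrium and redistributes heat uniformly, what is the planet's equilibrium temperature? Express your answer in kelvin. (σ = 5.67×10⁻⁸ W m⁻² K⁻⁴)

T_eq ≈ 274 K

Energy balance: absorbed = emitted ⇒ πR²·S(1−A) = 4πR²·σT_eq⁴, so T_eq⁴ = S(1−A)/(4σ).
T_eq = [5350 × 0.24 / (4 × 5.67×10⁻⁸)]^(1/4) = (5.66×10⁹)^(1/4) = 274 K.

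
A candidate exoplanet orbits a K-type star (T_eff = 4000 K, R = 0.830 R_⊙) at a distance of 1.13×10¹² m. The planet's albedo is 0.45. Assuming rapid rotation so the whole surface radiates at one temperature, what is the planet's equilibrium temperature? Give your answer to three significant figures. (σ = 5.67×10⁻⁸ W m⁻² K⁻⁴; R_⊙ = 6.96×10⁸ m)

T_eq ≈ 55.1 K

R_⋆ = 0.830 × 6.96×10⁸ = 5.78×10⁸ m.
L = 4πR_⋆²σT_⋆⁴ = 4π(5.78×10⁸)² × 5.67×10⁻⁸ × (4000)⁴ = 6.09×10²⁵ W.
S = L/(4πd²) = 3.79 W m⁻².
Energy balance: absorbed = emitted ⇒ πR²·S(1−A) = 4πR²·σT_eq⁴, so T_eq⁴ = S(1−A)/(4σ).
T_eq = [3.79 × 0.55 / (4 × 5.67×10⁻⁸)]^(1/4) = (9.20×10⁶)^(1/4) = 55.1 K.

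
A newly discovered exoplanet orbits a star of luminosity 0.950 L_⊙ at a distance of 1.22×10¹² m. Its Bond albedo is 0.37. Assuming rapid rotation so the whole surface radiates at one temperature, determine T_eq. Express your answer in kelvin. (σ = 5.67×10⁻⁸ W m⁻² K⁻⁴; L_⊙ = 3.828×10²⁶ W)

T_eq ≈ 85.7 K

L = 0.950 × 3.828×10²⁶ = 3.64×10²⁶ W.
Flux: S = L/(4πd²) = 3.64×10²⁶/(4π×(1.22×10¹²)²) = 19.4 W m⁻².
Energy balance: absorbed = emitted ⇒ πR²·S(1−A) = 4πR²·σT_eq⁴, so T_eq⁴ = S(1−A)/(4σ).
T_eq = [19.4 × 0.63 / (4 × 5.67×10⁻⁸)]^(1/4) = (5.40×10⁷)^(1/4) = 85.7 K.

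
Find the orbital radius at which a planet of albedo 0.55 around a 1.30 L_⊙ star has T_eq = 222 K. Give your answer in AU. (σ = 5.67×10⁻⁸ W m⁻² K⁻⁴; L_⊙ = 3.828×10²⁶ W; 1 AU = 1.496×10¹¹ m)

d ≈ 1.20 AU

L = 1.30 × 3.828×10²⁶ = 4.98×10²⁶ W.
From T_eq⁴ = L(1−A)/(16πσd²): d = √[L(1−A)/(16πσT_eq⁴)].
d = √[4.98×10²⁶ × 0.45 / (16π × 5.67×10⁻⁸ × (222)⁴)] = 1.80×10¹¹ m = 1.20 AU.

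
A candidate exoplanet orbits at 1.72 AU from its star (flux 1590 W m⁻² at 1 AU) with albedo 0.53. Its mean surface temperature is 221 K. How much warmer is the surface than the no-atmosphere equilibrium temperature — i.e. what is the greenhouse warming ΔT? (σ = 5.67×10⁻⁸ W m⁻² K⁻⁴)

ΔT ≈ 38.3 K

S = 1590/1.72² = 537.5 W m⁻².
T_eq = [S(1−A)/(4σ)]^(1/4) = [537.5×0.47/(4×5.67×10⁻⁸)]^(1/4) = 182.7 K.
ΔT = T_surf − T_eq = 221 − 182.7.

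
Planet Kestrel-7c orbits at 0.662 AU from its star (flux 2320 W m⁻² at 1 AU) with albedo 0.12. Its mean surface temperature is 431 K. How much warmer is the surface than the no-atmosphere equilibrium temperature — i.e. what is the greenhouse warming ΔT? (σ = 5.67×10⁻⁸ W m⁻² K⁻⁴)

ΔT ≈ 52.4 K

S = 2320/0.662² = 5294 W m⁻².
T_eq = [S(1−A)/(4σ)]^(1/4) = [5294×0.88/(4×5.67×10⁻⁸)]^(1/4) = 378.6 K.
ΔT = T_surf − T_eq = 431 − 378.6.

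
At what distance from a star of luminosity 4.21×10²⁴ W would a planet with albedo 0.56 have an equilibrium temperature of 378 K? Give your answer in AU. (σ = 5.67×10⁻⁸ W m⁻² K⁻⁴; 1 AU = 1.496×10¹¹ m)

d ≈ 0.0377 AU

From T_eq⁴ = L(1−A)/(16πσd²): d = √[L(1−A)/(16πσT_eq⁴)].
d = √[4.21×10²⁴ × 0.44 / (16π × 5.67×10⁻⁸ × (378)⁴)] = 5.64×10⁹ m = 0.0377 AU.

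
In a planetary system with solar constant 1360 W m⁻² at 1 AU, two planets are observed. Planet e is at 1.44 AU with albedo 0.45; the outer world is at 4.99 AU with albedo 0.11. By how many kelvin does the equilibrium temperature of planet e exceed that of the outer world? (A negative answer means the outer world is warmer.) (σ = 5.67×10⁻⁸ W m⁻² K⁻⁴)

T_eq = [S₀(1−A)/(4σd²)]^(1/4), so T ∝ (1−A)^(1/4) / √d.
T₁ = [1360×0.55/(4×5.67×10⁻⁸×1.44²)]^(1/4) = 199.70 K.
T₂ = [1360×0.89/(4×5.67×10⁻⁸×4.99²)]^(1/4) = 121.00 K.

ΔT ≈ 78.7 K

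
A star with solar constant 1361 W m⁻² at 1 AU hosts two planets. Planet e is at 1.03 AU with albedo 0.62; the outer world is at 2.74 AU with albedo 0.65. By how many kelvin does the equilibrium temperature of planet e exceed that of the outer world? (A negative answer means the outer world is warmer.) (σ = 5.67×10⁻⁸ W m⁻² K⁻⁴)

T_eq = [S₀(1−A)/(4σd²)]^(1/4), so T ∝ (1−A)^(1/4) / √d.
T₁ = [1361×0.38/(4×5.67×10⁻⁸×1.03²)]^(1/4) = 215.32 K.
T₂ = [1361×0.35/(4×5.67×10⁻⁸×2.74²)]^(1/4) = 129.33 K.

ΔT ≈ 86.0 K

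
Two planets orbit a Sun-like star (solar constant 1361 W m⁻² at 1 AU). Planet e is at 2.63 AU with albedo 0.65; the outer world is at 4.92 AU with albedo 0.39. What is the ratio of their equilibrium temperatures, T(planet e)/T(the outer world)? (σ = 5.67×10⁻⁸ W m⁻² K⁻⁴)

T_eq = [S₀(1−A)/(4σd²)]^(1/4), so T ∝ (1−A)^(1/4) / √d.
T₁ = [1361×0.35/(4×5.67×10⁻⁸×2.63²)]^(1/4) = 132.01 K.
T₂ = [1361×0.61/(4×5.67×10⁻⁸×4.92²)]^(1/4) = 110.89 K.

T₁/T₂ ≈ 1.190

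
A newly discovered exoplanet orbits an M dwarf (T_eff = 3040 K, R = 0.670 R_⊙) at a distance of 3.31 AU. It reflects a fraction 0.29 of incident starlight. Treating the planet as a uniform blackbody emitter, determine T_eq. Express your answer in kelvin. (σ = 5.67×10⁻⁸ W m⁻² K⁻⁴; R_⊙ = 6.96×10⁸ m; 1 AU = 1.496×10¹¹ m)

T_eq ≈ 60.6 K

R_⋆ = 0.670 × 6.96×10⁸ = 4.66×10⁸ m.
d = 3.31 AU = 4.95×10¹¹ m.
L = 4πR_⋆²σT_⋆⁴ = 4π(4.66×10⁸)² × 5.67×10⁻⁸ × (3040)⁴ = 1.32×10²⁵ W.
S = L/(4πd²) = 4.29 W m⁻².
Energy balance: absorbed = emitted ⇒ πR²·S(1−A) = 4πR²·σT_eq⁴, so T_eq⁴ = S(1−A)/(4σ).
T_eq = [4.29 × 0.71 / (4 × 5.67×10⁻⁸)]^(1/4) = (1.34×10⁷)^(1/4) = 60.6 K.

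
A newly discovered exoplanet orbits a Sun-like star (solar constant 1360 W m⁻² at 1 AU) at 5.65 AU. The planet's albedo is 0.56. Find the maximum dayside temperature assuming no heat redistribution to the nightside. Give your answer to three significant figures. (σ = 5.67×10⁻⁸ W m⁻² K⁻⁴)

T_ss ≈ 135 K

Flux at 5.65 AU: S = 1360/5.65² = 42.6 W m⁻².
With no redistribution each surface element balances locally: S(1−A) = σT⁴.
T = [42.6 × 0.44 / 5.67×10⁻⁸]^(1/4) = (3.31×10⁸)^(1/4) = 135 K.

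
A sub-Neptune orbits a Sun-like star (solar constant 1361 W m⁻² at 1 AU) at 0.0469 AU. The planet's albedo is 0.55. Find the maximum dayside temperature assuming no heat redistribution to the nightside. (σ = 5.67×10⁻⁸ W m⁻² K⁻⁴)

Flux at 0.0469 AU: S = 1361/0.0469² = 6.19×10⁵ W m⁻².
With no redistribution each surface element balances locally: S(1−A) = σT⁴.
T = [6.19×10⁵ × 0.45 / 5.67×10⁻⁸]^(1/4) = (4.91×10¹²)^(1/4) = 1490 K.

T_ss ≈ 1490 K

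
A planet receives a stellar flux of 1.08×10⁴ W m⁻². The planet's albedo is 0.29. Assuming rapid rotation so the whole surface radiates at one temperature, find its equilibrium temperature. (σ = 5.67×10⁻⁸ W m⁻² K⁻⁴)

Energy balance: absorbed = emitted ⇒ πR²·S(1−A) = 4πR²·σT_eq⁴, so T_eq⁴ = S(1−A)/(4σ).
T_eq = [1.08×10⁴ × 0.71 / (4 × 5.67×10⁻⁸)]^(1/4) = (3.38×10¹⁰)^(1/4) = 429 K.

T_eq ≈ 429 K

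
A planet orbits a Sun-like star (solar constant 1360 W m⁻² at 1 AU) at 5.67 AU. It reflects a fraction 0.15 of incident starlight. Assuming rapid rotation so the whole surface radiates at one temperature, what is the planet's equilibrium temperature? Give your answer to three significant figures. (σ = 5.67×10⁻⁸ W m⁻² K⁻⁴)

T_eq ≈ 112 K

Flux at 5.67 AU: S = 1360/5.67² = 42.3 W m⁻².
Energy balance: absorbed = emitted ⇒ πR²·S(1−A) = 4πR²·σT_eq⁴, so T_eq⁴ = S(1−A)/(4σ).
T_eq = [42.3 × 0.85 / (4 × 5.67×10⁻⁸)]^(1/4) = (1.59×10⁸)^(1/4) = 112 K.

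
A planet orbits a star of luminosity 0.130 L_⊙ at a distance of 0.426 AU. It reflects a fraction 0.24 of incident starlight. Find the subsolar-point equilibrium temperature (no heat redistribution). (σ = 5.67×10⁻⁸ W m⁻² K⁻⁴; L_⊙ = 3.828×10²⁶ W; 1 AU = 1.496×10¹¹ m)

d = 0.426 AU = 6.37×10¹⁰ m.
L = 0.130 × 3.828×10²⁶ = 4.98×10²⁵ W.
Flux: S = L/(4πd²) = 4.98×10²⁵/(4π×(6.37×10¹⁰)²) = 975 W m⁻².
At the subsolar point the surface absorbs S(1−A) and emits σT⁴ per unit area — no factor of 4, since only the local patch is in balance.
T = [975 × 0.76 / 5.67×10⁻⁸]^(1/4) = (1.31×10¹⁰)^(1/4) = 338 K.

T_ss ≈ 338 K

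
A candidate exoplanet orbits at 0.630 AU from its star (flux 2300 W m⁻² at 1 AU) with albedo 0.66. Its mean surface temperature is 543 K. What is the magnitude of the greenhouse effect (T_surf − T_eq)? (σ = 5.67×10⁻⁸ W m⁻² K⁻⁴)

S = 2300/0.630² = 5795 W m⁻².
T_eq = [S(1−A)/(4σ)]^(1/4) = [5795×0.34/(4×5.67×10⁻⁸)]^(1/4) = 305.3 K.
ΔT = T_surf − T_eq = 543 − 305.3.

ΔT ≈ 237.7 K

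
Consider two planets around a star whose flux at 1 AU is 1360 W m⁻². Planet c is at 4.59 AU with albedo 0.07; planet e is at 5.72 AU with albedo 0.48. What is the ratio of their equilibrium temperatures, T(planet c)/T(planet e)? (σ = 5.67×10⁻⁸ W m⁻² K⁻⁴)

T_eq = [S₀(1−A)/(4σd²)]^(1/4), so T ∝ (1−A)^(1/4) / √d.
T₁ = [1360×0.93/(4×5.67×10⁻⁸×4.59²)]^(1/4) = 127.55 K.
T₂ = [1360×0.52/(4×5.67×10⁻⁸×5.72²)]^(1/4) = 98.80 K.

T₁/T₂ ≈ 1.291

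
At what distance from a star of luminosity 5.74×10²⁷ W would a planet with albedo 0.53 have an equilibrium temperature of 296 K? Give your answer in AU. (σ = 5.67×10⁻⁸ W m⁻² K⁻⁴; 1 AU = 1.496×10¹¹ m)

From T_eq⁴ = L(1−A)/(16πσd²): d = √[L(1−A)/(16πσT_eq⁴)].
d = √[5.74×10²⁷ × 0.47 / (16π × 5.67×10⁻⁸ × (296)⁴)] = 3.51×10¹¹ m = 2.35 AU.

d ≈ 2.35 AU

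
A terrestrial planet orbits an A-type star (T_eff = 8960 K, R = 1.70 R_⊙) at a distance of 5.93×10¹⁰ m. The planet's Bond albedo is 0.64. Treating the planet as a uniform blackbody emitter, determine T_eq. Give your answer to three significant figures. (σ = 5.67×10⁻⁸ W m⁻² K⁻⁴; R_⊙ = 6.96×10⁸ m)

R_⋆ = 1.70 × 6.96×10⁸ = 1.18×10⁹ m.
L = 4πR_⋆²σT_⋆⁴ = 4π(1.18×10⁹)² × 5.67×10⁻⁸ × (8960)⁴ = 6.43×10²⁷ W.
S = L/(4πd²) = 1.45×10⁵ W m⁻².
Energy balance: absorbed = emitted ⇒ πR²·S(1−A) = 4πR²·σT_eq⁴, so T_eq⁴ = S(1−A)/(4σ).
T_eq = [1.45×10⁵ × 0.36 / (4 × 5.67×10⁻⁸)]^(1/4) = (2.31×10¹¹)^(1/4) = 693 K.

T_eq ≈ 693 K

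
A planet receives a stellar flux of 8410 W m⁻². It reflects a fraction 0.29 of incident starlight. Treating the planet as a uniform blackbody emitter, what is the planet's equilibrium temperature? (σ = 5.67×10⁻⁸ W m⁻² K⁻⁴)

T_eq ≈ 403 K

Energy balance: absorbed = emitted ⇒ πR²·S(1−A) = 4πR²·σT_eq⁴, so T_eq⁴ = S(1−A)/(4σ).
T_eq = [8410 × 0.71 / (4 × 5.67×10⁻⁸)]^(1/4) = (2.63×10¹⁰)^(1/4) = 403 K.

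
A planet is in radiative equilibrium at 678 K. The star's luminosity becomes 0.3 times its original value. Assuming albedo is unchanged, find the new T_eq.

T_eq ≈ 502 K

T_eq ∝ L^(1/4) · d^(−1/2).
T′ = 678 × 0.3^(1/4) = 502 K.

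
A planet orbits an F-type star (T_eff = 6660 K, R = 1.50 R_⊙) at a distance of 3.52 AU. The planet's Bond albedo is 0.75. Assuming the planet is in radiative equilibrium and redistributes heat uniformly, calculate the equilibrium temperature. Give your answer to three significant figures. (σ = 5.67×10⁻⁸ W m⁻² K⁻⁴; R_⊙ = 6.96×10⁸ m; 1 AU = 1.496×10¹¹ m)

T_eq ≈ 148 K

R_⋆ = 1.50 × 6.96×10⁸ = 1.04×10⁹ m.
d = 3.52 AU = 5.27×10¹¹ m.
L = 4πR_⋆²σT_⋆⁴ = 4π(1.04×10⁹)² × 5.67×10⁻⁸ × (6660)⁴ = 1.53×10²⁷ W.
S = L/(4πd²) = 438 W m⁻².
Energy balance: absorbed = emitted ⇒ πR²·S(1−A) = 4πR²·σT_eq⁴, so T_eq⁴ = S(1−A)/(4σ).
T_eq = [438 × 0.25 / (4 × 5.67×10⁻⁸)]^(1/4) = (4.83×10⁸)^(1/4) = 148 K.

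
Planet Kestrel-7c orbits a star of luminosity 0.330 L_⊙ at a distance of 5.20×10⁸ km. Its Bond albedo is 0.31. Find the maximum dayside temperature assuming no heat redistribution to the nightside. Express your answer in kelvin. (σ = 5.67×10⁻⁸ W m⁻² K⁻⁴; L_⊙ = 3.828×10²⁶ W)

d = 5.20×10⁸ km = 5.20×10¹¹ m.
L = 0.330 × 3.828×10²⁶ = 1.26×10²⁶ W.
Flux: S = L/(4πd²) = 1.26×10²⁶/(4π×(5.20×10¹¹)²) = 37.2 W m⁻².
With no redistribution each surface element balances locally: S(1−A) = σT⁴.
T = [37.2 × 0.69 / 5.67×10⁻⁸]^(1/4) = (4.52×10⁸)^(1/4) = 146 K.

T_ss ≈ 146 K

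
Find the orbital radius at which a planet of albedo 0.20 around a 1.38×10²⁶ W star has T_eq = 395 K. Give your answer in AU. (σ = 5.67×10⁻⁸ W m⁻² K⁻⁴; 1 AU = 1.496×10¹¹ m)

d ≈ 0.267 AU

From T_eq⁴ = L(1−A)/(16πσd²): d = √[L(1−A)/(16πσT_eq⁴)].
d = √[1.38×10²⁶ × 0.80 / (16π × 5.67×10⁻⁸ × (395)⁴)] = 3.99×10¹⁰ m = 0.267 AU.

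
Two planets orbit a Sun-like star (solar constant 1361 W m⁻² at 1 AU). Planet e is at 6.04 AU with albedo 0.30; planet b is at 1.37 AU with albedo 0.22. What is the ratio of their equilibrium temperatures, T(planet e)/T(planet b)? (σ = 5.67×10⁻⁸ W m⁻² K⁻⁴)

T₁/T₂ ≈ 0.464

T_eq = [S₀(1−A)/(4σd²)]^(1/4), so T ∝ (1−A)^(1/4) / √d.
T₁ = [1361×0.70/(4×5.67×10⁻⁸×6.04²)]^(1/4) = 103.59 K.
T₂ = [1361×0.78/(4×5.67×10⁻⁸×1.37²)]^(1/4) = 223.47 K.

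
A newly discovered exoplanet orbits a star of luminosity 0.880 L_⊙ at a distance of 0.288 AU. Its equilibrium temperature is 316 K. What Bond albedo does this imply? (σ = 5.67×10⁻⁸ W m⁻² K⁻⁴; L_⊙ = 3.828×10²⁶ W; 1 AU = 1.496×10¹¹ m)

d = 0.288 AU = 4.31×10¹⁰ m.
L = 0.880 × 3.828×10²⁶ = 3.37×10²⁶ W.
Flux: S = L/(4πd²) = 3.37×10²⁶/(4π×(4.31×10¹⁰)²) = 1.44×10⁴ W m⁻².
From T_eq⁴ = S(1−A)/(4σ): 1−A = 4σT_eq⁴/S.
1−A = 4 × 5.67×10⁻⁸ × (316)⁴ / 1.44×10⁴ = 0.157.

A ≈ 0.84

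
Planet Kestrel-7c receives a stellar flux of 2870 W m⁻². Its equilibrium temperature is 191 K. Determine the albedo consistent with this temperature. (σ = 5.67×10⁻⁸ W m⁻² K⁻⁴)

A ≈ 0.89

From T_eq⁴ = S(1−A)/(4σ): 1−A = 4σT_eq⁴/S.
1−A = 4 × 5.67×10⁻⁸ × (191)⁴ / 2870 = 0.105.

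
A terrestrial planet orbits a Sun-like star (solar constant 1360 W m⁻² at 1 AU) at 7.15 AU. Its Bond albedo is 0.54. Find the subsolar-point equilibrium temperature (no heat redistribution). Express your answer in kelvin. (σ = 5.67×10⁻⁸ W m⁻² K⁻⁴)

T_ss ≈ 121 K

Flux at 7.15 AU: S = 1360/7.15² = 26.6 W m⁻².
At the subsolar point the surface absorbs S(1−A) and emits σT⁴ per unit area — no factor of 4, since only the local patch is in balance.
T = [26.6 × 0.46 / 5.67×10⁻⁸]^(1/4) = (2.16×10⁸)^(1/4) = 121 K.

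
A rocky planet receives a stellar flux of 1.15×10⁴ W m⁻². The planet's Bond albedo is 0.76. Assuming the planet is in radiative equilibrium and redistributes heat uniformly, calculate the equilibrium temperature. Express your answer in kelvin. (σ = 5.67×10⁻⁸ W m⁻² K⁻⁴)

Energy balance: absorbed = emitted ⇒ πR²·S(1−A) = 4πR²·σT_eq⁴, so T_eq⁴ = S(1−A)/(4σ).
T_eq = [1.15×10⁴ × 0.24 / (4 × 5.67×10⁻⁸)]^(1/4) = (1.22×10¹⁰)^(1/4) = 332 K.

T_eq ≈ 332 K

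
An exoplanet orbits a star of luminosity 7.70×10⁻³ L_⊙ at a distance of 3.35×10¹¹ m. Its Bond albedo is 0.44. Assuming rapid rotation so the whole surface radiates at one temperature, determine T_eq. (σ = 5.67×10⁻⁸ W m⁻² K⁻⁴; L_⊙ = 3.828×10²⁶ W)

L = 7.70×10⁻³ × 3.828×10²⁶ = 2.95×10²⁴ W.
Flux: S = L/(4πd²) = 2.95×10²⁴/(4π×(3.35×10¹¹)²) = 2.09 W m⁻².
Energy balance: absorbed = emitted ⇒ πR²·S(1−A) = 4πR²·σT_eq⁴, so T_eq⁴ = S(1−A)/(4σ).
T_eq = [2.09 × 0.56 / (4 × 5.67×10⁻⁸)]^(1/4) = (5.16×10⁶)^(1/4) = 47.7 K.

T_eq ≈ 47.7 K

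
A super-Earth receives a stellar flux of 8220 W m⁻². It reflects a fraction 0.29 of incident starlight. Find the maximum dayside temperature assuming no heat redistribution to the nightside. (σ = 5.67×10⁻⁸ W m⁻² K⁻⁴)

T_ss ≈ 566 K

With no redistribution each surface element balances locally: S(1−A) = σT⁴.
T = [8220 × 0.71 / 5.67×10⁻⁸]^(1/4) = (1.03×10¹¹)^(1/4) = 566 K.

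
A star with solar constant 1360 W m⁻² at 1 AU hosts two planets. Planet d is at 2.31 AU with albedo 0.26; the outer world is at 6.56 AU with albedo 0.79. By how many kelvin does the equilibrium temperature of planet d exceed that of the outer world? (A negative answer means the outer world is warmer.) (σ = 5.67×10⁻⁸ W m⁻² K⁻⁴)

T_eq = [S₀(1−A)/(4σd²)]^(1/4), so T ∝ (1−A)^(1/4) / √d.
T₁ = [1360×0.74/(4×5.67×10⁻⁸×2.31²)]^(1/4) = 169.81 K.
T₂ = [1360×0.21/(4×5.67×10⁻⁸×6.56²)]^(1/4) = 73.55 K.

ΔT ≈ 96.3 K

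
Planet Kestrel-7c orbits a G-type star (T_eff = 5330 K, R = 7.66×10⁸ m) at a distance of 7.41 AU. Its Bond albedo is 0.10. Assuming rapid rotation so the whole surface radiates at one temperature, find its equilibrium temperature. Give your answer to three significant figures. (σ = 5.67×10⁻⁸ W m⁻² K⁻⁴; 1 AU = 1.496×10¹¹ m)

T_eq ≈ 96.5 K

d = 7.41 AU = 1.11×10¹² m.
L = 4πR_⋆²σT_⋆⁴ = 4π(7.66×10⁸)² × 5.67×10⁻⁸ × (5330)⁴ = 3.37×10²⁶ W.
S = L/(4πd²) = 21.8 W m⁻².
Energy balance: absorbed = emitted ⇒ πR²·S(1−A) = 4πR²·σT_eq⁴, so T_eq⁴ = S(1−A)/(4σ).
T_eq = [21.8 × 0.90 / (4 × 5.67×10⁻⁸)]^(1/4) = (8.67×10⁷)^(1/4) = 96.5 K.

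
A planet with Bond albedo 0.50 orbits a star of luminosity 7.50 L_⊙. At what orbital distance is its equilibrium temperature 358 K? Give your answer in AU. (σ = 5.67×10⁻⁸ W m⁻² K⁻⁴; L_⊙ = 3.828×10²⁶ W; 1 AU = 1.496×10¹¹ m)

d ≈ 1.17 AU

L = 7.50 × 3.828×10²⁶ = 2.87×10²⁷ W.
From T_eq⁴ = L(1−A)/(16πσd²): d = √[L(1−A)/(16πσT_eq⁴)].
d = √[2.87×10²⁷ × 0.50 / (16π × 5.67×10⁻⁸ × (358)⁴)] = 1.75×10¹¹ m = 1.17 AU.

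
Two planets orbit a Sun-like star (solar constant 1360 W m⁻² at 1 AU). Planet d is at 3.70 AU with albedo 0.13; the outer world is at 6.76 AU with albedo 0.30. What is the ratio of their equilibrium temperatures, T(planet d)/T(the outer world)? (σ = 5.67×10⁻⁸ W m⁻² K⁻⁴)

T_eq = [S₀(1−A)/(4σd²)]^(1/4), so T ∝ (1−A)^(1/4) / √d.
T₁ = [1360×0.87/(4×5.67×10⁻⁸×3.70²)]^(1/4) = 139.72 K.
T₂ = [1360×0.70/(4×5.67×10⁻⁸×6.76²)]^(1/4) = 97.90 K.

T₁/T₂ ≈ 1.427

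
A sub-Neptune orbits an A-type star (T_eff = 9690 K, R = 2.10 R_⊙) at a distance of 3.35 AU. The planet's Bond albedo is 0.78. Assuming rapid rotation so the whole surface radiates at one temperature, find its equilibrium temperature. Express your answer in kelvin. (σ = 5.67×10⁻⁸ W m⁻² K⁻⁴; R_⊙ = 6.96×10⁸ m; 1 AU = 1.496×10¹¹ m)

R_⋆ = 2.10 × 6.96×10⁸ = 1.46×10⁹ m.
d = 3.35 AU = 5.01×10¹¹ m.
L = 4πR_⋆²σT_⋆⁴ = 4π(1.46×10⁹)² × 5.67×10⁻⁸ × (9690)⁴ = 1.34×10²⁸ W.
S = L/(4πd²) = 4250 W m⁻².
Energy balance: absorbed = emitted ⇒ πR²·S(1−A) = 4πR²·σT_eq⁴, so T_eq⁴ = S(1−A)/(4σ).
T_eq = [4250 × 0.22 / (4 × 5.67×10⁻⁸)]^(1/4) = (4.12×10⁹)^(1/4) = 253 K.

T_eq ≈ 253 K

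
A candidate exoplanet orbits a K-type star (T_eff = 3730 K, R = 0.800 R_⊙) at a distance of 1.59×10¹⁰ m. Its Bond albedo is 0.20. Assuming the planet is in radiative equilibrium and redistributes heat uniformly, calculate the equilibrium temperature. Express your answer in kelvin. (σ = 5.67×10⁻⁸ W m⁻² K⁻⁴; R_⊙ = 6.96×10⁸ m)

T_eq ≈ 467 K

R_⋆ = 0.800 × 6.96×10⁸ = 5.57×10⁸ m.
L = 4πR_⋆²σT_⋆⁴ = 4π(5.57×10⁸)² × 5.67×10⁻⁸ × (3730)⁴ = 4.28×10²⁵ W.
S = L/(4πd²) = 1.35×10⁴ W m⁻².
Energy balance: absorbed = emitted ⇒ πR²·S(1−A) = 4πR²·σT_eq⁴, so T_eq⁴ = S(1−A)/(4σ).
T_eq = [1.35×10⁴ × 0.80 / (4 × 5.67×10⁻⁸)]^(1/4) = (4.75×10¹⁰)^(1/4) = 467 K.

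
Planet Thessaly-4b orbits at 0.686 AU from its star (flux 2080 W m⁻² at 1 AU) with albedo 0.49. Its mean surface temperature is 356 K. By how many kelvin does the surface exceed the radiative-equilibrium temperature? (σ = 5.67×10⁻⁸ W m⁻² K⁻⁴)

ΔT ≈ 40.3 K

S = 2080/0.686² = 4420 W m⁻².
T_eq = [S(1−A)/(4σ)]^(1/4) = [4420×0.51/(4×5.67×10⁻⁸)]^(1/4) = 315.7 K.
ΔT = T_surf − T_eq = 356 − 315.7.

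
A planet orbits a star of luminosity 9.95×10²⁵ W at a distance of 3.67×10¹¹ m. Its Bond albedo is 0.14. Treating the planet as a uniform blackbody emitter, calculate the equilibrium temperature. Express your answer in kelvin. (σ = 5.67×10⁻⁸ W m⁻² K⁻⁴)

Flux: S = L/(4πd²) = 9.95×10²⁵/(4π×(3.67×10¹¹)²) = 58.8 W m⁻².
Energy balance: absorbed = emitted ⇒ πR²·S(1−A) = 4πR²·σT_eq⁴, so T_eq⁴ = S(1−A)/(4σ).
T_eq = [58.8 × 0.86 / (4 × 5.67×10⁻⁸)]^(1/4) = (2.23×10⁸)^(1/4) = 122 K.

T_eq ≈ 122 K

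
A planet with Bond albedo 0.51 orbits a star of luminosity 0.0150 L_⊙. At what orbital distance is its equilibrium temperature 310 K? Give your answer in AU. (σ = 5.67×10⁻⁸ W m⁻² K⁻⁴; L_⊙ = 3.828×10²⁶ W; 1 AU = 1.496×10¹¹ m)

d ≈ 0.0691 AU

L = 0.0150 × 3.828×10²⁶ = 5.74×10²⁴ W.
From T_eq⁴ = L(1−A)/(16πσd²): d = √[L(1−A)/(16πσT_eq⁴)].
d = √[5.74×10²⁴ × 0.49 / (16π × 5.67×10⁻⁸ × (310)⁴)] = 1.03×10¹⁰ m = 0.0691 AU.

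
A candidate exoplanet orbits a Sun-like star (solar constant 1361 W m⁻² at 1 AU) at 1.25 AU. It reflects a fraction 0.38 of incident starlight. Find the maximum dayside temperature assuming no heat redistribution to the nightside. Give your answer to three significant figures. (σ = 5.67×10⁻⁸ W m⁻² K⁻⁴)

Flux at 1.25 AU: S = 1361/1.25² = 871 W m⁻².
With no redistribution each surface element balances locally: S(1−A) = σT⁴.
T = [871 × 0.62 / 5.67×10⁻⁸]^(1/4) = (9.52×10⁹)^(1/4) = 312 K.

T_ss ≈ 312 K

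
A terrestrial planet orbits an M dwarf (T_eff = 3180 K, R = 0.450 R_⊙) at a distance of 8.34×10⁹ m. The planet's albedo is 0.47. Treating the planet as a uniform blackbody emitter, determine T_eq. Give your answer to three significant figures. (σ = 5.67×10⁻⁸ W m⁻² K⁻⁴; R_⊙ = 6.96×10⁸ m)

T_eq ≈ 372 K

R_⋆ = 0.450 × 6.96×10⁸ = 3.13×10⁸ m.
L = 4πR_⋆²σT_⋆⁴ = 4π(3.13×10⁸)² × 5.67×10⁻⁸ × (3180)⁴ = 7.15×10²⁴ W.
S = L/(4πd²) = 8180 W m⁻².
Energy balance: absorbed = emitted ⇒ πR²·S(1−A) = 4πR²·σT_eq⁴, so T_eq⁴ = S(1−A)/(4σ).
T_eq = [8180 × 0.53 / (4 × 5.67×10⁻⁸)]^(1/4) = (1.91×10¹⁰)^(1/4) = 372 K.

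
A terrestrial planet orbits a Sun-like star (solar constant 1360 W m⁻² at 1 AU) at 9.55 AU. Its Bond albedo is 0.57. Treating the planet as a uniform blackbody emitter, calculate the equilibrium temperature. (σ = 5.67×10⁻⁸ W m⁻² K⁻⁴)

T_eq ≈ 72.9 K

Flux at 9.55 AU: S = 1360/9.55² = 14.9 W m⁻².
Energy balance: absorbed = emitted ⇒ πR²·S(1−A) = 4πR²·σT_eq⁴, so T_eq⁴ = S(1−A)/(4σ).
T_eq = [14.9 × 0.43 / (4 × 5.67×10⁻⁸)]^(1/4) = (2.83×10⁷)^(1/4) = 72.9 K.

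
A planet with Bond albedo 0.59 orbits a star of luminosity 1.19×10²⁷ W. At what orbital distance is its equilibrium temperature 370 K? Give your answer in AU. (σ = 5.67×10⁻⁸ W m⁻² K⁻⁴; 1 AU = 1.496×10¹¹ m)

d ≈ 0.639 AU

From T_eq⁴ = L(1−A)/(16πσd²): d = √[L(1−A)/(16πσT_eq⁴)].
d = √[1.19×10²⁷ × 0.41 / (16π × 5.67×10⁻⁸ × (370)⁴)] = 9.56×10¹⁰ m = 0.639 AU.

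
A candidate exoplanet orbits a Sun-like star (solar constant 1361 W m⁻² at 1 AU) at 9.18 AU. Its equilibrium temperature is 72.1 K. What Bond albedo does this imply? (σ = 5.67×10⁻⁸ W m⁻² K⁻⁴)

Flux at 9.18 AU: S = 1361/9.18² = 16.2 W m⁻².
From T_eq⁴ = S(1−A)/(4σ): 1−A = 4σT_eq⁴/S.
1−A = 4 × 5.67×10⁻⁸ × (72.1)⁴ / 16.2 = 0.379.

A ≈ 0.62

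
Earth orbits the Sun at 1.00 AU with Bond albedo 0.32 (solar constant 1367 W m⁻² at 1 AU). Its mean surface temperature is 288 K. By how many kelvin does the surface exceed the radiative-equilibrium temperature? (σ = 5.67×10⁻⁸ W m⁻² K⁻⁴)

S = 1367/1.00² = 1367 W m⁻².
T_eq = [S(1−A)/(4σ)]^(1/4) = [1367×0.68/(4×5.67×10⁻⁸)]^(1/4) = 253.0 K.
ΔT = T_surf − T_eq = 288 − 253.0.

ΔT ≈ 35.0 K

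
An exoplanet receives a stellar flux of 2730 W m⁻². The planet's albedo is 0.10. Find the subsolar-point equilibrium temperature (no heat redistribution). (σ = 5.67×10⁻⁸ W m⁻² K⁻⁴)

T_ss ≈ 456 K

At the subsolar point the surface absorbs S(1−A) and emits σT⁴ per unit area — no factor of 4, since only the local patch is in balance.
T = [2730 × 0.90 / 5.67×10⁻⁸]^(1/4) = (4.33×10¹⁰)^(1/4) = 456 K.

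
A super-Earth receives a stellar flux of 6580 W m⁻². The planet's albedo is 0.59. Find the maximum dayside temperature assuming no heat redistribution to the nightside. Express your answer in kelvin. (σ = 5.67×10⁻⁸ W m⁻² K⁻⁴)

T_ss ≈ 467 K

With no redistribution each surface element balances locally: S(1−A) = σT⁴.
T = [6580 × 0.41 / 5.67×10⁻⁸]^(1/4) = (4.76×10¹⁰)^(1/4) = 467 K.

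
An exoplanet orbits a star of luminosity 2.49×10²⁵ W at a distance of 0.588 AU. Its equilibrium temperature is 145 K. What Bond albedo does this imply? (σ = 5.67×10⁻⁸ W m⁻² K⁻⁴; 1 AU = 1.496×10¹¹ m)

A ≈ 0.61

d = 0.588 AU = 8.80×10¹⁰ m.
Flux: S = L/(4πd²) = 2.49×10²⁵/(4π×(8.80×10¹⁰)²) = 256 W m⁻².
From T_eq⁴ = S(1−A)/(4σ): 1−A = 4σT_eq⁴/S.
1−A = 4 × 5.67×10⁻⁸ × (145)⁴ / 256 = 0.392.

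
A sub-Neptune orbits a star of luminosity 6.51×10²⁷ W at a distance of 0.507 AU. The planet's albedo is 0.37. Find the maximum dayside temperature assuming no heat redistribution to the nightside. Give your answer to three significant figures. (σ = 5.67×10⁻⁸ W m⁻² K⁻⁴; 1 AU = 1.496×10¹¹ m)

T_ss ≈ 1000 K

d = 0.507 AU = 7.58×10¹⁰ m.
Flux: S = L/(4πd²) = 6.51×10²⁷/(4π×(7.58×10¹⁰)²) = 9.01×10⁴ W m⁻².
With no redistribution each surface element balances locally: S(1−A) = σT⁴.
T = [9.01×10⁴ × 0.63 / 5.67×10⁻⁸]^(1/4) = (1.00×10¹²)^(1/4) = 1000 K.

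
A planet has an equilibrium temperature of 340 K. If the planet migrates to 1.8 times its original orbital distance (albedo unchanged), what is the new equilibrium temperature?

T_eq ∝ L^(1/4) · d^(−1/2).
T′ = 340 / 1.8^(1/2) = 253 K.

T_eq ≈ 253 K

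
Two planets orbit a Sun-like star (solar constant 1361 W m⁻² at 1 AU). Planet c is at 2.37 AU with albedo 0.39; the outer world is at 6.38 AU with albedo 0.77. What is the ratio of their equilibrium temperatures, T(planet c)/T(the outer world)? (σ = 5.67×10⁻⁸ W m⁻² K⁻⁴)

T₁/T₂ ≈ 2.094

T_eq = [S₀(1−A)/(4σd²)]^(1/4), so T ∝ (1−A)^(1/4) / √d.
T₁ = [1361×0.61/(4×5.67×10⁻⁸×2.37²)]^(1/4) = 159.78 K.
T₂ = [1361×0.23/(4×5.67×10⁻⁸×6.38²)]^(1/4) = 76.31 K.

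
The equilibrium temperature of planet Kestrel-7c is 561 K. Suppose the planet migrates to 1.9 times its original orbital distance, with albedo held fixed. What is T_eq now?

T_eq ≈ 407 K

T_eq ∝ L^(1/4) · d^(−1/2).
T′ = 561 / 1.9^(1/2) = 407 K.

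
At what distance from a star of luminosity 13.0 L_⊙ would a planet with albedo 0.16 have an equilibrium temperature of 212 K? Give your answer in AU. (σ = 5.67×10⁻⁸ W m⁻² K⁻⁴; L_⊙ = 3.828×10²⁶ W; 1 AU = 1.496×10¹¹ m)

L = 13.0 × 3.828×10²⁶ = 4.98×10²⁷ W.
From T_eq⁴ = L(1−A)/(16πσd²): d = √[L(1−A)/(16πσT_eq⁴)].
d = √[4.98×10²⁷ × 0.84 / (16π × 5.67×10⁻⁸ × (212)⁴)] = 8.52×10¹¹ m = 5.70 AU.

d ≈ 5.70 AU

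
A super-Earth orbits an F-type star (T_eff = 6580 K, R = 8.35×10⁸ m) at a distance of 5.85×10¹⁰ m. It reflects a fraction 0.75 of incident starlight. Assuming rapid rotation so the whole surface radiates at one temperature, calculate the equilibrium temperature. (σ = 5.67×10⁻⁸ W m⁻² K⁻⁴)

T_eq ≈ 393 K

L = 4πR_⋆²σT_⋆⁴ = 4π(8.35×10⁸)² × 5.67×10⁻⁸ × (6580)⁴ = 9.31×10²⁶ W.
S = L/(4πd²) = 2.17×10⁴ W m⁻².
Energy balance: absorbed = emitted ⇒ πR²·S(1−A) = 4πR²·σT_eq⁴, so T_eq⁴ = S(1−A)/(4σ).
T_eq = [2.17×10⁴ × 0.25 / (4 × 5.67×10⁻⁸)]^(1/4) = (2.39×10¹⁰)^(1/4) = 393 K.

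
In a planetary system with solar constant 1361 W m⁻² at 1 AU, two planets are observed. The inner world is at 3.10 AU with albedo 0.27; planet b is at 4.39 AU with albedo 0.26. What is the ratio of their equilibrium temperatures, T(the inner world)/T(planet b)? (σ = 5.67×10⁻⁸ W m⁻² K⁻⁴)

T₁/T₂ ≈ 1.186

T_eq = [S₀(1−A)/(4σd²)]^(1/4), so T ∝ (1−A)^(1/4) / √d.
T₁ = [1361×0.73/(4×5.67×10⁻⁸×3.10²)]^(1/4) = 146.12 K.
T₂ = [1361×0.74/(4×5.67×10⁻⁸×4.39²)]^(1/4) = 123.21 K.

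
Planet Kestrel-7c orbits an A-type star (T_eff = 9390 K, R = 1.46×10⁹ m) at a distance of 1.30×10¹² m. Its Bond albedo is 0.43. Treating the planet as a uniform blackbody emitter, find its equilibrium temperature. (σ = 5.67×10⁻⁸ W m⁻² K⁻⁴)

L = 4πR_⋆²σT_⋆⁴ = 4π(1.46×10⁹)² × 5.67×10⁻⁸ × (9390)⁴ = 1.18×10²⁸ W.
S = L/(4πd²) = 556 W m⁻².
Energy balance: absorbed = emitted ⇒ πR²·S(1−A) = 4πR²·σT_eq⁴, so T_eq⁴ = S(1−A)/(4σ).
T_eq = [556 × 0.57 / (4 × 5.67×10⁻⁸)]^(1/4) = (1.40×10⁹)^(1/4) = 193 K.

T_eq ≈ 193 K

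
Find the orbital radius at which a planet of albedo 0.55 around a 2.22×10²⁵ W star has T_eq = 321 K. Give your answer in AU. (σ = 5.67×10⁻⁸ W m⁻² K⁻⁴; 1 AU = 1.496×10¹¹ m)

From T_eq⁴ = L(1−A)/(16πσd²): d = √[L(1−A)/(16πσT_eq⁴)].
d = √[2.22×10²⁵ × 0.45 / (16π × 5.67×10⁻⁸ × (321)⁴)] = 1.82×10¹⁰ m = 0.121 AU.

d ≈ 0.121 AU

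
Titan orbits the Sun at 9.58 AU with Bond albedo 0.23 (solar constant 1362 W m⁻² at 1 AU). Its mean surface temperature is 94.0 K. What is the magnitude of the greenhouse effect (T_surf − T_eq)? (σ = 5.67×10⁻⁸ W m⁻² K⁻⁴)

S = 1362/9.58² = 14.84 W m⁻².
T_eq = [S(1−A)/(4σ)]^(1/4) = [14.84×0.77/(4×5.67×10⁻⁸)]^(1/4) = 84.3 K.
ΔT = T_surf − T_eq = 94 − 84.3.

ΔT ≈ 9.7 K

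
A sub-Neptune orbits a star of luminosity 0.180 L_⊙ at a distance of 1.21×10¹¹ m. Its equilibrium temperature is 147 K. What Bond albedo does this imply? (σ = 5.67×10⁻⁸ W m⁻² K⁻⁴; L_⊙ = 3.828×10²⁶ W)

L = 0.180 × 3.828×10²⁶ = 6.89×10²⁵ W.
Flux: S = L/(4πd²) = 6.89×10²⁵/(4π×(1.21×10¹¹)²) = 375 W m⁻².
From T_eq⁴ = S(1−A)/(4σ): 1−A = 4σT_eq⁴/S.
1−A = 4 × 5.67×10⁻⁸ × (147)⁴ / 375 = 0.283.

A ≈ 0.72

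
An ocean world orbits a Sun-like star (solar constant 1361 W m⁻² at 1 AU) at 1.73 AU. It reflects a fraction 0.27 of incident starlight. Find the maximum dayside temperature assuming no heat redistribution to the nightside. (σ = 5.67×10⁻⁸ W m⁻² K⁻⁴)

T_ss ≈ 277 K

Flux at 1.73 AU: S = 1361/1.73² = 455 W m⁻².
With no redistribution each surface element balances locally: S(1−A) = σT⁴.
T = [455 × 0.73 / 5.67×10⁻⁸]^(1/4) = (5.85×10⁹)^(1/4) = 277 K.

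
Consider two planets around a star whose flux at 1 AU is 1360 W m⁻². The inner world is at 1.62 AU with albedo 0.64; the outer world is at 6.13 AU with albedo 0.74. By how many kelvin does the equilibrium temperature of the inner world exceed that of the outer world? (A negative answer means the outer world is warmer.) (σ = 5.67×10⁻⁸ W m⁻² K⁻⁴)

ΔT ≈ 89.1 K

T_eq = [S₀(1−A)/(4σd²)]^(1/4), so T ∝ (1−A)^(1/4) / √d.
T₁ = [1360×0.36/(4×5.67×10⁻⁸×1.62²)]^(1/4) = 169.35 K.
T₂ = [1360×0.26/(4×5.67×10⁻⁸×6.13²)]^(1/4) = 80.26 K.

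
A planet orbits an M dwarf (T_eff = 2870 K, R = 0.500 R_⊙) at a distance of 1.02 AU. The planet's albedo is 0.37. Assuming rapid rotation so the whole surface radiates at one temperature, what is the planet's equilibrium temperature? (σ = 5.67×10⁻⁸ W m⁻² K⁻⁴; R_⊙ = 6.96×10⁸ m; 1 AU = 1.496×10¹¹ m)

R_⋆ = 0.500 × 6.96×10⁸ = 3.48×10⁸ m.
d = 1.02 AU = 1.53×10¹¹ m.
L = 4πR_⋆²σT_⋆⁴ = 4π(3.48×10⁸)² × 5.67×10⁻⁸ × (2870)⁴ = 5.85×10²⁴ W.
S = L/(4πd²) = 20.0 W m⁻².
Energy balance: absorbed = emitted ⇒ πR²·S(1−A) = 4πR²·σT_eq⁴, so T_eq⁴ = S(1−A)/(4σ).
T_eq = [20.0 × 0.63 / (4 × 5.67×10⁻⁸)]^(1/4) = (5.56×10⁷)^(1/4) = 86.3 K.

T_eq ≈ 86.3 K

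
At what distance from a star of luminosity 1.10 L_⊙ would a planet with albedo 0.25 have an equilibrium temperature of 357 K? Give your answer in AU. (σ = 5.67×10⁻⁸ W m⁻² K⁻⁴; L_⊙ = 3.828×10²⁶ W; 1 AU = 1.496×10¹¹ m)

L = 1.10 × 3.828×10²⁶ = 4.21×10²⁶ W.
From T_eq⁴ = L(1−A)/(16πσd²): d = √[L(1−A)/(16πσT_eq⁴)].
d = √[4.21×10²⁶ × 0.75 / (16π × 5.67×10⁻⁸ × (357)⁴)] = 8.26×10¹⁰ m = 0.552 AU.

d ≈ 0.552 AU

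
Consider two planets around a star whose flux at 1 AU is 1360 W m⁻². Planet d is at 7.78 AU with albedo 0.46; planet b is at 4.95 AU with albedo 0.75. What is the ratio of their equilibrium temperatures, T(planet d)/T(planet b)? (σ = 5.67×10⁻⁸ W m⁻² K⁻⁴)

T₁/T₂ ≈ 0.967

T_eq = [S₀(1−A)/(4σd²)]^(1/4), so T ∝ (1−A)^(1/4) / √d.
T₁ = [1360×0.54/(4×5.67×10⁻⁸×7.78²)]^(1/4) = 85.52 K.
T₂ = [1360×0.25/(4×5.67×10⁻⁸×4.95²)]^(1/4) = 88.44 K.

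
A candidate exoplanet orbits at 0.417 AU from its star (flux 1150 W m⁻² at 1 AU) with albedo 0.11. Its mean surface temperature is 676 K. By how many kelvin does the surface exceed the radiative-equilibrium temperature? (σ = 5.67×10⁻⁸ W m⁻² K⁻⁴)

ΔT ≈ 274.6 K

S = 1150/0.417² = 6613 W m⁻².
T_eq = [S(1−A)/(4σ)]^(1/4) = [6613×0.89/(4×5.67×10⁻⁸)]^(1/4) = 401.4 K.
ΔT = T_surf − T_eq = 676 − 401.4.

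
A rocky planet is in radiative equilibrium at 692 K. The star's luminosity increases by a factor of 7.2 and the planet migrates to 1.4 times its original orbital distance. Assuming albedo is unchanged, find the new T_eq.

T_eq ∝ L^(1/4) · d^(−1/2).
T′ = 692 × 7.2^(1/4) / 1.4^(1/2) = 958 K.

T_eq ≈ 958 K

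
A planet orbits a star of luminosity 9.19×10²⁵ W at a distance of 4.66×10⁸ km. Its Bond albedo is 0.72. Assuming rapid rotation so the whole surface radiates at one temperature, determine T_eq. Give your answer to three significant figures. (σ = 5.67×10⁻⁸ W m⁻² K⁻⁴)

T_eq ≈ 80.3 K

d = 4.66×10⁸ km = 4.66×10¹¹ m.
Flux: S = L/(4πd²) = 9.19×10²⁵/(4π×(4.66×10¹¹)²) = 33.7 W m⁻².
Energy balance: absorbed = emitted ⇒ πR²·S(1−A) = 4πR²·σT_eq⁴, so T_eq⁴ = S(1−A)/(4σ).
T_eq = [33.7 × 0.28 / (4 × 5.67×10⁻⁸)]^(1/4) = (4.16×10⁷)^(1/4) = 80.3 K.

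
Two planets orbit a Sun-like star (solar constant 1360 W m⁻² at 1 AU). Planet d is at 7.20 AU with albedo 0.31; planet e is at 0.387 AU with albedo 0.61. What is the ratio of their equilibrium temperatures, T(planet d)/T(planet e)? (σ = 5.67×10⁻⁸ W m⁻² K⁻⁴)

T₁/T₂ ≈ 0.267

T_eq = [S₀(1−A)/(4σd²)]^(1/4), so T ∝ (1−A)^(1/4) / √d.
T₁ = [1360×0.69/(4×5.67×10⁻⁸×7.20²)]^(1/4) = 94.52 K.
T₂ = [1360×0.39/(4×5.67×10⁻⁸×0.387²)]^(1/4) = 353.50 K.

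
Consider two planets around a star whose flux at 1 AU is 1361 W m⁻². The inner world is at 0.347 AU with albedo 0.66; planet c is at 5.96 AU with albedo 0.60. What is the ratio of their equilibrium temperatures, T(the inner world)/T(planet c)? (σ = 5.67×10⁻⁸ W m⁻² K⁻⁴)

T₁/T₂ ≈ 3.979

T_eq = [S₀(1−A)/(4σd²)]^(1/4), so T ∝ (1−A)^(1/4) / √d.
T₁ = [1361×0.34/(4×5.67×10⁻⁸×0.347²)]^(1/4) = 360.79 K.
T₂ = [1361×0.40/(4×5.67×10⁻⁸×5.96²)]^(1/4) = 90.67 K.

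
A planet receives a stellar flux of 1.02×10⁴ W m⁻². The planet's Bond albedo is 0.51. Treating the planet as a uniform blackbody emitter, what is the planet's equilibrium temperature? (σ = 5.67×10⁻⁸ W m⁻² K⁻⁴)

Energy balance: absorbed = emitted ⇒ πR²·S(1−A) = 4πR²·σT_eq⁴, so T_eq⁴ = S(1−A)/(4σ).
T_eq = [1.02×10⁴ × 0.49 / (4 × 5.67×10⁻⁸)]^(1/4) = (2.20×10¹⁰)^(1/4) = 385 K.

T_eq ≈ 385 K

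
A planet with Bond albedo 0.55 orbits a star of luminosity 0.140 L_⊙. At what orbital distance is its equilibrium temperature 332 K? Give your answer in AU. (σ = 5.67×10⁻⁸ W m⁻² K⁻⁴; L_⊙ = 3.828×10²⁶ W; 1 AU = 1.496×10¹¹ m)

d ≈ 0.176 AU

L = 0.140 × 3.828×10²⁶ = 5.36×10²⁵ W.
From T_eq⁴ = L(1−A)/(16πσd²): d = √[L(1−A)/(16πσT_eq⁴)].
d = √[5.36×10²⁵ × 0.45 / (16π × 5.67×10⁻⁸ × (332)⁴)] = 2.64×10¹⁰ m = 0.176 AU.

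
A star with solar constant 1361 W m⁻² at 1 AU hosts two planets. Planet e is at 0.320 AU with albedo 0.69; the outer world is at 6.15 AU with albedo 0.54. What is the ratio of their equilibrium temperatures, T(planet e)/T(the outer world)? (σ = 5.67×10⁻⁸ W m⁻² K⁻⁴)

T₁/T₂ ≈ 3.972

T_eq = [S₀(1−A)/(4σd²)]^(1/4), so T ∝ (1−A)^(1/4) / √d.
T₁ = [1361×0.31/(4×5.67×10⁻⁸×0.320²)]^(1/4) = 367.13 K.
T₂ = [1361×0.46/(4×5.67×10⁻⁸×6.15²)]^(1/4) = 92.43 K.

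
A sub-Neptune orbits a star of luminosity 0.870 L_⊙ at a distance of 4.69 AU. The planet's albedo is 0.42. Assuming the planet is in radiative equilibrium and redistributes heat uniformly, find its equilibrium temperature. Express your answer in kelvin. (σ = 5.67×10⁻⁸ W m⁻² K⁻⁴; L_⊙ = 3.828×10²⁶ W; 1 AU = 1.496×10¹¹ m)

d = 4.69 AU = 7.02×10¹¹ m.
L = 0.870 × 3.828×10²⁶ = 3.33×10²⁶ W.
Flux: S = L/(4πd²) = 3.33×10²⁶/(4π×(7.02×10¹¹)²) = 53.8 W m⁻².
Energy balance: absorbed = emitted ⇒ πR²·S(1−A) = 4πR²·σT_eq⁴, so T_eq⁴ = S(1−A)/(4σ).
T_eq = [53.8 × 0.58 / (4 × 5.67×10⁻⁸)]^(1/4) = (1.38×10⁸)^(1/4) = 108 K.

T_eq ≈ 108 K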